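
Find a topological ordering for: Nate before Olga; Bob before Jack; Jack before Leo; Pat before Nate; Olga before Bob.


Constraints: Nate before Olga; Bob before Jack; Jack before Leo; Pat before Nate; Olga before Bob
Method: repeatedly schedule the remaining task that has no remaining task required before it.
  Step 1: remaining {Olga, Bob, Jack, Leo, Pat, Nate}; every task except Pat still has a predecessor pending → schedule Pat.
  Step 2: remaining {Olga, Bob, Jack, Leo, Nate}; every task except Nate still has a predecessor pending → schedule Nate.
  Step 3: remaining {Olga, Bob, Jack, Leo}; every task except Olga still has a predecessor pending → schedule Olga.
  Step 4: remaining {Bob, Jack, Leo}; every task except Bob still has a predecessor pending → schedule Bob.
  Step 5: remaining {Jack, Leo}; every task except Jack still has a predecessor pending → schedule Jack.
  Step 6: only Leo remains → schedule Leo.
Resulting order:

Pat → Nate → Olga → Bob → Jack → Leo


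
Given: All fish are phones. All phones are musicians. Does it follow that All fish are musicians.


Premise 1: All fish are phones.
Premise 2: All phones are musicians.
Conclusion: All fish are musicians.
Barbara syllogism (AAA-1): All A are B, All B are C → All A are C.
Middle term (phones) distributed in premise 2.

Valid


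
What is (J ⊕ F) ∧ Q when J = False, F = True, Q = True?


J = False, F = True, Q = True
Step 1: J ⊕ F = False XOR True = True
Step 2: True ∧ Q = True AND True = True
XOR true when exactly one of J,F is true; then AND with Q.

True


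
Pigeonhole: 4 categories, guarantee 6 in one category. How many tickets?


Pigeonhole: to guarantee k in one of n categories, need (k-1)×n + 1.
k = 6, n = 4
Minimum = (6-1) × 4 + 1 = 5 × 4 + 1

21


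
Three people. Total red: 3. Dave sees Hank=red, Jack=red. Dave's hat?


Total red = 3, seen red = 2
Own red = 3 - 2 = 1
Dave's hat is red.

red


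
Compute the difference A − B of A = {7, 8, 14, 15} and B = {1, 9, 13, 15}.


A = {7, 8, 14, 15}
B = {1, 9, 13, 15}
Operation: difference A − B
In A but not B: 7, 8, 14

{7, 8, 14}


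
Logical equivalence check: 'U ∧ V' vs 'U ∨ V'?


Expression 1: U ∧ V
Expression 2: U ∨ V
Truth table (U V | Expr1 Expr2):
  T T |   T     T
  T F |   F     T   ← differ
  F T |   F     T   ← differ
  F F |   F     F
Counterexample: U=T, V=F gives Expr1 = F but Expr2 = T, so the expressions are NOT logically equivalent.

No


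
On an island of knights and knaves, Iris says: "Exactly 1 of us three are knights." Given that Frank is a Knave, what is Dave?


Iris claims exactly 1 knights among Iris, Frank, Dave.
Given: Frank is a Knave.

Case 1: Iris is a Knight (tells truth)
  Then exactly 1 of the three are knights.
  Counting Iris, Frank: 1 knight(s) so far. Need 0 more → Dave = Knave.
Case 2: Iris is a Knave (lies)
  Then the count is NOT 1.
  If Dave = Knight, count = 1 = 1 → claim would be true, contradicts lie.
  If Dave = Knave, count = 0 ≠ 1 → lie confirmed ✓

Dave is a Knave.

Knave


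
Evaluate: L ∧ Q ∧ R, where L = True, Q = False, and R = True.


L = True, Q = False, R = True
Step 1: L ∧ Q = True AND False = False
Step 2: (False) ∧ R = (False) AND True = False
AND is true only when ALL operands are true.

False


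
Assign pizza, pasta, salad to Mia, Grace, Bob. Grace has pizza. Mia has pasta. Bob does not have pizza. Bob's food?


From clues:
  Grace → pizza
  Mia → pasta
By elimination, Bob gets the remaining.

salad


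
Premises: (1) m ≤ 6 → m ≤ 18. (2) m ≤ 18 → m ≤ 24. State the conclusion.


Hypothetical syllogism: P → Q, Q → R ⊢ P → R
Premise 1: m ≤ 6 → m ≤ 18
Premise 2: m ≤ 18 → m ≤ 24
Chain the implications: the middle term (m ≤ 18) links the two.
Conclusion: If m ≤ 6, then m ≤ 24.

If m ≤ 6, then m ≤ 24.


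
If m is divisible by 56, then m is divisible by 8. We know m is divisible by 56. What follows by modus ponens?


Modus ponens: P → Q, P ⊢ Q
P: m is divisible by 56
Q: m is divisible by 8
We have P → Q and P is true.
By modus ponens, Q must be true.

m is divisible by 8


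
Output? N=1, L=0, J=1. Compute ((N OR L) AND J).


N OR L = 1|0 = 1
1 AND 1 = 1

1


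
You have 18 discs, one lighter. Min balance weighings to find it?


Each weighing has 3 outcomes (left heavy / balance / right heavy), so k weighings distinguish at most 3^k cases; splitting into three near-equal groups achieves this.
Need 3^k ≥ 18: 3^2 = 9 < 18 ≤ 3^3 = 27
k = ⌈log₃(18)⌉ = 3

3


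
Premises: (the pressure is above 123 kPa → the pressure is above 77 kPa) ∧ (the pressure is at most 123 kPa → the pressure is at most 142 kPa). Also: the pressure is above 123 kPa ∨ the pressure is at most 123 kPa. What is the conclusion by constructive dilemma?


Constructive dilemma: (P → Q) ∧ (R → S), P ∨ R ⊢ Q ∨ S
Premise 1: the pressure is above 123 kPa → the pressure is above 77 kPa
Premise 2: the pressure is at most 123 kPa → the pressure is at most 142 kPa
Premise 3: the pressure is above 123 kPa ∨ the pressure is at most 123 kPa
Case 1: Assuming the pressure is above 123 kPa, then by Premise 1, the pressure is above 77 kPa.
Case 2: Assuming the pressure is at most 123 kPa, then by Premise 2, the pressure is at most 142 kPa.
Since one of the pressure is above 123 kPa or the pressure is at most 123 kPa must hold, we get the pressure is above 77 kPa or the pressure is at most 142 kPa.

The pressure is above 77 kPa or the pressure is at most 142 kPa.


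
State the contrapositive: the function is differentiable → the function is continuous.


Original: If the function is differentiable, then the function is continuous
Contrapositive: If ¬Q, then ¬P
Negate Q: not (the function is continuous)
Negate P: not (the function is differentiable)

If not (the function is continuous), then not (the function is differentiable).


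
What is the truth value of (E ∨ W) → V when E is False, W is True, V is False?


E = False, W = True, V = False
Step 1: E ∨ W = False OR True = True
Step 2: (True) → V: false only when antecedent=True and V=False.
Result: False

False


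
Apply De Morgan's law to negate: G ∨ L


De Morgan's law: ¬(P ∨ Q) ≡ ¬P ∧ ¬Q
¬(G ∨ L) = ¬G ∧ ¬L

¬G ∧ ¬L


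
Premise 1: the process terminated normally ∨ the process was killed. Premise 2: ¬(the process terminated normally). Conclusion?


Disjunctive syllogism: P ∨ Q, ¬P ⊢ Q
Disjunction: the process terminated normally ∨ the process was killed
We know it is not the case that the process terminated normally.
By disjunctive syllogism, the other disjunct must be true.

The process was killed


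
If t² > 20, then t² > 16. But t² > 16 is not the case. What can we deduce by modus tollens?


Modus tollens: P → Q, ¬Q ⊢ ¬P
P: t² > 20
Q: t² > 16
We have P → Q and Q is false.
By modus tollens, P must be false.

It is not the case that t² > 20


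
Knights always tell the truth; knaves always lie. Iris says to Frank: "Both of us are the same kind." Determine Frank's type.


Iris says: "Both of us are the same kind."
Case 1: Iris is a Knight (truth-teller)
  Statement is true → they ARE the same → Frank is also a Knight
Case 2: Iris is a Knave (liar)
  Statement is false → they are NOT the same → Frank is a Knight
In both cases, Frank is a Knight.

Knight


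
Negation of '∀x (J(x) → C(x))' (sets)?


Original: ∀x (J(x) → C(x))
Rule: ¬∀→∃, ¬∃→∀, negate predicate.
Negation: ∃x (J(x) ∧ ¬C(x))

∃x (J(x) ∧ ¬C(x))


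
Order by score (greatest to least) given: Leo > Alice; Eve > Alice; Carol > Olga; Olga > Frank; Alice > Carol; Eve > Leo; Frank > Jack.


Constraints: Leo > Alice; Eve > Alice; Carol > Olga; Olga > Frank; Alice > Carol; Eve > Leo; Frank > Jack
Method: at each step, the next-highest is the one remaining person who never appears on the smaller side of a constraint between remaining people.
  Step 1: remaining {Carol, Olga, Frank, Leo, Eve, Alice, Jack}; on the smaller side: {Carol, Olga, Frank, Leo, Alice, Jack} → Eve is next (Eve > Alice; Eve > Leo).
  Step 2: remaining {Carol, Olga, Frank, Leo, Alice, Jack}; on the smaller side: {Carol, Olga, Frank, Alice, Jack} → Leo is next (Leo > Alice).
  Step 3: remaining {Carol, Olga, Frank, Alice, Jack}; on the smaller side: {Carol, Olga, Frank, Jack} → Alice is next (Alice > Carol).
  Step 4: remaining {Carol, Olga, Frank, Jack}; on the smaller side: {Olga, Frank, Jack} → Carol is next (Carol > Olga).
  Step 5: remaining {Olga, Frank, Jack}; on the smaller side: {Frank, Jack} → Olga is next (Olga > Frank).
  Step 6: remaining {Frank, Jack}; on the smaller side: {Jack} → Frank is next (Frank > Jack).
  Step 7: only Jack remains → lowest.
Final ranking (highest to lowest):

Eve > Leo > Alice > Carol > Olga > Frank > Jack


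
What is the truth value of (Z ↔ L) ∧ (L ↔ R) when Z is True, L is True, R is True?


Z = True, L = True, R = True
Step 1: Z ↔ L is true when Z and L have the same value. Result: True
Step 2: L ↔ R is true when L and R have the same value. Result: True
Step 3: True ∧ True = True

True


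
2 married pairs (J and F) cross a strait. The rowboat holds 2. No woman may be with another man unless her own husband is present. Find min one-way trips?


Label couples J and F.
1. WJ+WF → (far: WJ,WF; near: HJ,HF)
2. WJ ←   (far: WF; near: HJ,HF,WJ)
3. HJ+HF → (far: HJ,HF,WF; near: WJ)
4. HJ ←   (far: HF,WF; near: HJ,WJ)  — HJ returns, since WJ is alone on near bank
5. HJ+WJ → (far: all four; near: empty)
Every state respects the constraint.
Minimum trips = 5

5


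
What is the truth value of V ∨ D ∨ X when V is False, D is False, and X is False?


V = False, D = False, X = False
Step 1: V ∨ D = False OR False = False
Step 2: False ∨ X = False OR False = False
OR is true when at least one operand is true.

False


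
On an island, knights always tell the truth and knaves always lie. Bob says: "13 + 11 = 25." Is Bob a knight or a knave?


Statement: "13 + 11 = 25."
Actual: 13 + 11 = 24
Claimed: 25
Statement is FALSE → Bob lies → Knave

Knave


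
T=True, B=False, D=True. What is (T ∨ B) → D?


T = True, B = False, D = True
Expression: (T ∨ B) → D
Step 1: T ∨ B = True OR False = True
Step 2: (True) → D = True → True (false only if antecedent True and consequent False) = True

True


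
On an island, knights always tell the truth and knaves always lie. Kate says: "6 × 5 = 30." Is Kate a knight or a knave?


Statement: "6 × 5 = 30."
Actual: 6 × 5 = 30
Claimed: 30
Statement is TRUE → Kate tells the truth → Knight

Knight


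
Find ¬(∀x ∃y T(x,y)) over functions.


Original: ∀x ∃y T(x,y)
Rule: ¬∀→∃, ¬∃→∀, negate predicate.
Negation: ∃x ∀y ¬T(x,y)

∃x ∀y ¬T(x,y)


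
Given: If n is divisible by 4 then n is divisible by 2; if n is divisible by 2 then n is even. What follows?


Hypothetical syllogism: P → Q, Q → R ⊢ P → R
Premise 1: n is divisible by 4 → n is divisible by 2
Premise 2: n is divisible by 2 → n is even
Chain the implications: the middle term (n is divisible by 2) links the two.
Conclusion: If n is divisible by 4, then n is even.

If n is divisible by 4, then n is even.


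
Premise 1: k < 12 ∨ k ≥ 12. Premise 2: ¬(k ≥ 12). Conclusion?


Disjunctive syllogism: P ∨ Q, ¬P ⊢ Q
Disjunction: k < 12 ∨ k ≥ 12
We know it is not the case that k ≥ 12.
By disjunctive syllogism, the other disjunct must be true.

k < 12


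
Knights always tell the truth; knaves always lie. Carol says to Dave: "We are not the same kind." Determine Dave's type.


Carol says: "We are not the same kind."
Case 1: Carol is a Knight (truth-teller)
  Statement is true → they ARE different → Dave is a Knave
Case 2: Carol is a Knave (liar)
  Statement is false → they are NOT different → Dave is a Knave
In both cases, Dave is a Knave.

Knave


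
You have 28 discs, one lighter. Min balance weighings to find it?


Each weighing has 3 outcomes (left heavy / balance / right heavy), so k weighings distinguish at most 3^k cases; splitting into three near-equal groups achieves this.
Need 3^k ≥ 28: 3^3 = 27 < 28 ≤ 3^4 = 81
k = ⌈log₃(28)⌉ = 4

4


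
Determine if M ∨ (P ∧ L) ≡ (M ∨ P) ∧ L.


Expression 1: M ∨ (P ∧ L)
Expression 2: (M ∨ P) ∧ L
Truth table (M P L | Expr1 Expr2):
  T T T |   T     T
  T T F |   T     F   ← differ
  T F T |   T     T
  T F F |   T     F   ← differ
  F T T |   T     T
  F T F |   F     F
  F F T |   F     F
  F F F |   F     F
Counterexample: M=T, P=T, L=F gives Expr1 = T but Expr2 = F, so the expressions are NOT logically equivalent.

No


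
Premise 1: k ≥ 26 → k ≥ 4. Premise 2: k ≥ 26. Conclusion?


Modus ponens: P → Q, P ⊢ Q
P: k ≥ 26
Q: k ≥ 4
We have P → Q and P is true.
By modus ponens, Q must be true.

k ≥ 4


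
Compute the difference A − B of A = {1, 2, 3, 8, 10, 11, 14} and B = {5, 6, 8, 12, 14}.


A = {1, 2, 3, 8, 10, 11, 14}
B = {5, 6, 8, 12, 14}
Operation: difference A − B
In A but not B: 1, 2, 3, 10, 11

{1, 2, 3, 10, 11}


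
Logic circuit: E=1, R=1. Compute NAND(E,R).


E AND R = 1
NOT(1) = 0

0


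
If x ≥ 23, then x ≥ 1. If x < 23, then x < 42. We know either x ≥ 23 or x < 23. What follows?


Constructive dilemma: (P → Q) ∧ (R → S), P ∨ R ⊢ Q ∨ S
Premise 1: x ≥ 23 → x ≥ 1
Premise 2: x < 23 → x < 42
Premise 3: x ≥ 23 ∨ x < 23
Case 1: Assuming x ≥ 23, then by Premise 1, x ≥ 1.
Case 2: Assuming x < 23, then by Premise 2, x < 42.
Since one of x ≥ 23 or x < 23 must hold, we get x ≥ 1 or x < 42.

x ≥ 1 or x < 42.


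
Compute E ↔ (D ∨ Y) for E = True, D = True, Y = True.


E = True, D = True, Y = True
Step 1: D ∨ Y = True OR True = True
Step 2: E ↔ (True): true when both sides have same truth value.
Result: True ↔ True = True

True


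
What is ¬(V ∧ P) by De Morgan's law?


De Morgan's law: ¬(P ∧ Q) ≡ ¬P ∨ ¬Q
¬(V ∧ P) = ¬V ∨ ¬P

¬V ∨ ¬P


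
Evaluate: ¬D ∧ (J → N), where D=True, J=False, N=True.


D = True, J = False, N = True
Expression: ¬D ∧ (J → N)
Step 1: ¬D = NOT True = False
Step 2: J → N = False → True (false only if J=True, N=False) = True
Step 3: (False) ∧ (True) = False AND True = False

False


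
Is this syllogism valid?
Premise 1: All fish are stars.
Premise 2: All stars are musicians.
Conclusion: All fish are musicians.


Premise 1: All fish are stars.
Premise 2: All stars are musicians.
Conclusion: All fish are musicians.
Barbara syllogism (AAA-1): All A are B, All B are C → All A are C.
Middle term (stars) distributed in premise 2.

Valid


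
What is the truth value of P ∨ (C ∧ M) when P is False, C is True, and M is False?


P = False, C = True, M = False
Step 1: C ∧ M = True AND False = False
Step 2: P ∨ False = False OR False = False
AND evaluated first (higher precedence); then OR applied.

False


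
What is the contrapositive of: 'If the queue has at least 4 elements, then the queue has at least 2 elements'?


Original: If the queue has at least 4 elements, then the queue has at least 2 elements
Contrapositive: If ¬Q, then ¬P
Negate Q: not (the queue has at least 2 elements)
Negate P: not (the queue has at least 4 elements)

If not (the queue has at least 2 elements), then not (the queue has at least 4 elements).


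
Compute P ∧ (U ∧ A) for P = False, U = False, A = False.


P = False, U = False, A = False
Step 1: U ∧ A = False AND False = False
Step 2: P ∧ False = False AND False = False
AND is true only when ALL operands are true.

False


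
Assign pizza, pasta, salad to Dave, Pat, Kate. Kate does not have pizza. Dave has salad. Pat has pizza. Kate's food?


From clues:
  Dave → salad
  Pat → pizza
By elimination, Kate gets the remaining.

pasta


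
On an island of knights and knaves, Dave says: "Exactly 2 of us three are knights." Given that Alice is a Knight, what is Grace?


Dave claims exactly 2 knights among Dave, Alice, Grace.
Given: Alice is a Knight.

Case 1: Dave is a Knight (tells truth)
  Then exactly 2 of the three are knights.
  Counting Dave, Alice: 2 knight(s) so far. Need 0 more → Grace = Knave.
Case 2: Dave is a Knave (lies)
  Then the count is NOT 2.
  If Grace = Knight, count = 2 = 2 → claim would be true, contradicts lie.
  If Grace = Knave, count = 1 ≠ 2 → lie confirmed ✓

Grace is a Knave.

Knave


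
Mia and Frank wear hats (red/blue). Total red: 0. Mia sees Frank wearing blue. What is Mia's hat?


Total red = 0, Frank = blue
Red accounted for: 0
Remaining for Mia: 0
Mia's hat is blue.

blue


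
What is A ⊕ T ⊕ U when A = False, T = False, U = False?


A = False, T = False, U = False
Step 1: A ⊕ T = False XOR False = False
Step 2: False ⊕ U = False XOR False = False
XOR is true when an odd number of operands are true.

False


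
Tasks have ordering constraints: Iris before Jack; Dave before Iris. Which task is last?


Constraints: Iris before Jack; Dave before Iris
The last task can have nothing scheduled after it, so it must never appear on the left of a 'before'.
Tasks appearing before some other task: Iris, Dave.
The only task not in that list is Jack → it is last.

Jack


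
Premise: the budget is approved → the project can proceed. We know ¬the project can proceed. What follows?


Modus tollens: P → Q, ¬Q ⊢ ¬P
P: the budget is approved
Q: the project can proceed
We have P → Q and Q is false.
By modus tollens, P must be false.

It is not the case that the budget is approved


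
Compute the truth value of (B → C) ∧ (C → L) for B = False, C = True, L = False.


B = False, C = True, L = False
Step 1: B → C is false only when B=True and C=False. Result: True
Step 2: C → L is false only when C=True and L=False. Result: False
Step 3: True ∧ False = False

False


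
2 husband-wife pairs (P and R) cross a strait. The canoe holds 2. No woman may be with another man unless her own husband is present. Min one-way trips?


Label couples P and R.
1. WP+WR → (far: WP,WR; near: HP,HR)
2. WP ←   (far: WR; near: HP,HR,WP)
3. HP+HR → (far: HP,HR,WR; near: WP)
4. HP ←   (far: HR,WR; near: HP,WP)  — HP returns, since WP is alone on near bank
5. HP+WP → (far: all four; near: empty)
Every state respects the constraint.
Minimum trips = 5

5


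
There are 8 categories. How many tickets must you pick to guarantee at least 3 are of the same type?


Pigeonhole: to guarantee k in one of n categories, need (k-1)×n + 1.
k = 3, n = 8
Minimum = (3-1) × 8 + 1 = 2 × 8 + 1

17


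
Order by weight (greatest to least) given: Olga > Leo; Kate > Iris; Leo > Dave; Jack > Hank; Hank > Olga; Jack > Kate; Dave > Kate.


Constraints: Olga > Leo; Kate > Iris; Leo > Dave; Jack > Hank; Hank > Olga; Jack > Kate; Dave > Kate
Method: at each step, the next-highest is the one remaining person who never appears on the smaller side of a constraint between remaining people.
  Step 1: remaining {Jack, Dave, Hank, Leo, Olga, Iris, Kate}; on the smaller side: {Dave, Hank, Leo, Olga, Iris, Kate} → Jack is next (Jack > Hank; Jack > Kate).
  Step 2: remaining {Dave, Hank, Leo, Olga, Iris, Kate}; on the smaller side: {Dave, Leo, Olga, Iris, Kate} → Hank is next (Hank > Olga).
  Step 3: remaining {Dave, Leo, Olga, Iris, Kate}; on the smaller side: {Dave, Leo, Iris, Kate} → Olga is next (Olga > Leo).
  Step 4: remaining {Dave, Leo, Iris, Kate}; on the smaller side: {Dave, Iris, Kate} → Leo is next (Leo > Dave).
  Step 5: remaining {Dave, Iris, Kate}; on the smaller side: {Iris, Kate} → Dave is next (Dave > Kate).
  Step 6: remaining {Iris, Kate}; on the smaller side: {Iris} → Kate is next (Kate > Iris).
  Step 7: only Iris remains → lowest.
Final ranking (highest to lowest):

Jack > Hank > Olga > Leo > Dave > Kate > Iris


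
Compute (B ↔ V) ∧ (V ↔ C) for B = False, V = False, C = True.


B = False, V = False, C = True
Step 1: B ↔ V is true when B and V have the same value. Result: True
Step 2: V ↔ C is true when V and C have the same value. Result: False
Step 3: True ∧ False = False

False


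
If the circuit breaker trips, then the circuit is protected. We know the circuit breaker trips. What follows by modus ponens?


Modus ponens: P → Q, P ⊢ Q
P: the circuit breaker trips
Q: the circuit is protected
We have P → Q and P is true.
By modus ponens, Q must be true.

The circuit is protected


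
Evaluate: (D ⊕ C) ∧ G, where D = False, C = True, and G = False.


D = False, C = True, G = False
Step 1: D ⊕ C = False XOR True = True
Step 2: True ∧ G = True AND False = False
XOR true when exactly one of D,C is true; then AND with G.

False


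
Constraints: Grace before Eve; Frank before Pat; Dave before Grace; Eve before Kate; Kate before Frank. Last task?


Constraints: Grace before Eve; Frank before Pat; Dave before Grace; Eve before Kate; Kate before Frank
The last task can have nothing scheduled after it, so it must never appear on the left of a 'before'.
Tasks appearing before some other task: Grace, Frank, Dave, Eve, Kate.
The only task not in that list is Pat → it is last.

Pat


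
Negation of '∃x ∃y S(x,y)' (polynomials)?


Original: ∃x ∃y S(x,y)
Rule: ¬∀→∃, ¬∃→∀, negate predicate.
Negation: ∀x ∀y ¬S(x,y)

∀x ∀y ¬S(x,y)


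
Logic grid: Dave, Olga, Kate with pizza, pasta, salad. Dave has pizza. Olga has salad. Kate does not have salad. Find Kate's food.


From clues:
  Olga → salad
  Dave → pizza
By elimination, Kate gets the remaining.

pasta


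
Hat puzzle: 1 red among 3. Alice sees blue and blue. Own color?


Total red = 1, seen red = 0
Own red = 1 - 0 = 1
Alice's hat is red.

red


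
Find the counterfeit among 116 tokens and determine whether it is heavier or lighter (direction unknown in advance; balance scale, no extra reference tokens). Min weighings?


Let n = 116. 232 possibilities (n tokens × lighter/heavier); each weighing has 3 outcomes.
Bound for k weighings: say the first weighing puts j tokens on each pan. If it tips, the 2j weighed tokens remain suspects (each with a known direction) and k-1 weighings give 3^(k-1) outcomes; 3^(k-1) is odd, so 2j ≤ 3^(k-1) - 1. If it balances, the n - 2j unweighed tokens remain with direction unknown: 2(n - 2j) ≤ 3^(k-1) - 1 by the same parity argument. Adding, n ≤ (3^(k-1) - 1) + (3^(k-1) - 1)/2 = (3^k - 3)/2, and the classical three-group strategy achieves this (3 tokens in 2 weighings, 12 in 3, 39 in 4, 120 in 5).
So we need the smallest k with (3^k - 3)/2 ≥ 116.
k = 4: (3^4 - 3)/2 = 39 < 116 ✗
k = 5: (3^5 - 3)/2 = 120 ≥ 116 ✓

5


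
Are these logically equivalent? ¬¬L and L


Expression 1: ¬¬L
Expression 2: L
Truth table (L | Expr1 Expr2):
  T |   T     T
  F |   F     F
All 2 rows agree, so the expressions are logically equivalent.

Yes


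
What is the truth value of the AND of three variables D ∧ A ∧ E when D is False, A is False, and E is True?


D = False, A = False, E = True
Step 1: D ∧ A = False AND False = False
Step 2: (False) ∧ E = (False) AND True = False
AND is true only when ALL operands are true.

False


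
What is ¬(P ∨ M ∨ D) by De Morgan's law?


De Morgan's law: ¬(P ∨ Q ∨ R) ≡ ¬P ∧ ¬Q ∧ ¬R
¬(P ∨ M ∨ D) = ¬P ∧ ¬M ∧ ¬D

¬P ∧ ¬M ∧ ¬D


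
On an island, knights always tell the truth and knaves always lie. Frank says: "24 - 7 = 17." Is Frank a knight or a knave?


Statement: "24 - 7 = 17."
Actual: 24 - 7 = 17
Claimed: 17
Statement is TRUE → Frank tells the truth → Knight

Knight


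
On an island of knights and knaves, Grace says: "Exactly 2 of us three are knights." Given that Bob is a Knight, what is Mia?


Grace claims exactly 2 knights among Grace, Bob, Mia.
Given: Bob is a Knight.

Case 1: Grace is a Knight (tells truth)
  Then exactly 2 of the three are knights.
  Counting Grace, Bob: 2 knight(s) so far. Need 0 more → Mia = Knave.
Case 2: Grace is a Knave (lies)
  Then the count is NOT 2.
  If Mia = Knight, count = 2 = 2 → claim would be true, contradicts lie.
  If Mia = Knave, count = 1 ≠ 2 → lie confirmed ✓

Mia is a Knave.

Knave


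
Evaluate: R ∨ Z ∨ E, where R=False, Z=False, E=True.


R = False, Z = False, E = True
Expression: R ∨ Z ∨ E
Step 1: R ∨ Z = False OR False = False
Step 2: (False) ∨ E = False OR True = True

True


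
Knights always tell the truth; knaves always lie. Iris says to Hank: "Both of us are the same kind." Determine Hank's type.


Iris says: "Both of us are the same kind."
Case 1: Iris is a Knight (truth-teller)
  Statement is true → they ARE the same → Hank is also a Knight
Case 2: Iris is a Knave (liar)
  Statement is false → they are NOT the same → Hank is a Knight
In both cases, Hank is a Knight.

Knight


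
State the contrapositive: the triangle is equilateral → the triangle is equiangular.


Original: If the triangle is equilateral, then the triangle is equiangular
Contrapositive: If ¬Q, then ¬P
Negate Q: not (the triangle is equiangular)
Negate P: not (the triangle is equilateral)

If not (the triangle is equiangular), then not (the triangle is equilateral).


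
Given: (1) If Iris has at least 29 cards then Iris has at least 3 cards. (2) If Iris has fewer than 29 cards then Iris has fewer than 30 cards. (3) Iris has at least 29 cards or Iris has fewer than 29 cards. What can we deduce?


Constructive dilemma: (P → Q) ∧ (R → S), P ∨ R ⊢ Q ∨ S
Premise 1: Iris has at least 29 cards → Iris has at least 3 cards
Premise 2: Iris has fewer than 29 cards → Iris has fewer than 30 cards
Premise 3: Iris has at least 29 cards ∨ Iris has fewer than 29 cards
Case 1: Assuming Iris has at least 29 cards, then by Premise 1, Iris has at least 3 cards.
Case 2: Assuming Iris has fewer than 29 cards, then by Premise 2, Iris has fewer than 30 cards.
Since one of Iris has at least 29 cards or Iris has fewer than 29 cards must hold, we get Iris has at least 3 cards or Iris has fewer than 30 cards.

Iris has at least 3 cards or Iris has fewer than 30 cards.


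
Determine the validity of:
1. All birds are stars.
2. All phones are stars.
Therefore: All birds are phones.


Premise 1: All birds are stars.
Premise 2: All phones are stars.
Conclusion: All birds are phones.
Fallacy: undistributed middle. stars is predicate in both.
Counterexample: birds and phones could be disjoint subsets of stars.

Invalid


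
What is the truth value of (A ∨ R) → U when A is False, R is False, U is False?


A = False, R = False, U = False
Step 1: A ∨ R = False OR False = False
Step 2: (False) → U: false only when antecedent=True and U=False.
Result: True

True


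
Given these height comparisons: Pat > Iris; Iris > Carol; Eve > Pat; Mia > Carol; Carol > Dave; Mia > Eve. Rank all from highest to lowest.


Constraints: Pat > Iris; Iris > Carol; Eve > Pat; Mia > Carol; Carol > Dave; Mia > Eve
Method: at each step, the next-highest is the one remaining person who never appears on the smaller side of a constraint between remaining people.
  Step 1: remaining {Mia, Pat, Carol, Eve, Iris, Dave}; on the smaller side: {Pat, Carol, Eve, Iris, Dave} → Mia is next (Mia > Carol; Mia > Eve).
  Step 2: remaining {Pat, Carol, Eve, Iris, Dave}; on the smaller side: {Pat, Carol, Iris, Dave} → Eve is next (Eve > Pat).
  Step 3: remaining {Pat, Carol, Iris, Dave}; on the smaller side: {Carol, Iris, Dave} → Pat is next (Pat > Iris).
  Step 4: remaining {Carol, Iris, Dave}; on the smaller side: {Carol, Dave} → Iris is next (Iris > Carol).
  Step 5: remaining {Carol, Dave}; on the smaller side: {Dave} → Carol is next (Carol > Dave).
  Step 6: only Dave remains → lowest.
Final ranking (highest to lowest):

Mia > Eve > Pat > Iris > Carol > Dave


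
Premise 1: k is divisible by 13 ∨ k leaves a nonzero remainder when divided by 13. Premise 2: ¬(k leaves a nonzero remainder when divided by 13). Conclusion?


Disjunctive syllogism: P ∨ Q, ¬P ⊢ Q
Disjunction: k is divisible by 13 ∨ k leaves a nonzero remainder when divided by 13
We know it is not the case that k leaves a nonzero remainder when divided by 13.
By disjunctive syllogism, the other disjunct must be true.

k is divisible by 13


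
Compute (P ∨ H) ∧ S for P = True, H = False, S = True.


P = True, H = False, S = True
Step 1: P ∨ H = True OR False = True
Step 2: True ∧ S = True AND True = True
OR is true when at least one operand is true; AND requires both.

True


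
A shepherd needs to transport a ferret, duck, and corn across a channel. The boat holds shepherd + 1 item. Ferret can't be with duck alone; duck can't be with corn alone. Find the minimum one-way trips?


1. shepherd+duck → 2. shepherd ← 3. shepherd+ferret → 4. shepherd+duck ← 5. shepherd+corn → 6. shepherd ← 7. shepherd+duck →
Minimum trips = 7

7


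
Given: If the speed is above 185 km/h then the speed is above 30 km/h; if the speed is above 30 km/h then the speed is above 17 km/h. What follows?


Hypothetical syllogism: P → Q, Q → R ⊢ P → R
Premise 1: the speed is above 185 km/h → the speed is above 30 km/h
Premise 2: the speed is above 30 km/h → the speed is above 17 km/h
Chain the implications: the middle term (the speed is above 30 km/h) links the two.
Conclusion: If the speed is above 185 km/h, then the speed is above 17 km/h.

If the speed is above 185 km/h, then the speed is above 17 km/h.


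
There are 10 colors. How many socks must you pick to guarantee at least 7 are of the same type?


Pigeonhole: to guarantee k in one of n categories, need (k-1)×n + 1.
k = 7, n = 10
Minimum = (7-1) × 10 + 1 = 6 × 10 + 1

61


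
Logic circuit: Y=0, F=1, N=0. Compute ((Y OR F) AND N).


Y OR F = 0|1 = 1
1 AND 0 = 0

0


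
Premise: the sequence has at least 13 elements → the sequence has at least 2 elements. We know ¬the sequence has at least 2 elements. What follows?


Modus tollens: P → Q, ¬Q ⊢ ¬P
P: the sequence has at least 13 elements
Q: the sequence has at least 2 elements
We have P → Q and Q is false.
By modus tollens, P must be false.

It is not the case that the sequence has at least 13 elements


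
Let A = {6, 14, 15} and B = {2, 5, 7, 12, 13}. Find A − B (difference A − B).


A = {6, 14, 15}
B = {2, 5, 7, 12, 13}
Operation: difference A − B
In A but not B: 6, 14, 15

{6, 14, 15}


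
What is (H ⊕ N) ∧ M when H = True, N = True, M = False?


H = True, N = True, M = False
Step 1: H ⊕ N = True XOR True = False
Step 2: False ∧ M = False AND False = False
XOR true when exactly one of H,N is true; then AND with M.

False


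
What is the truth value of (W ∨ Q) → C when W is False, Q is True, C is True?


W = False, Q = True, C = True
Step 1: W ∨ Q = False OR True = True
Step 2: (True) → C: false only when antecedent=True and C=False.
Result: True

True


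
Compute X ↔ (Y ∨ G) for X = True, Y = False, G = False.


X = True, Y = False, G = False
Step 1: Y ∨ G = False OR False = False
Step 2: X ↔ (False): true when both sides have same truth value.
Result: True ↔ False = False

False


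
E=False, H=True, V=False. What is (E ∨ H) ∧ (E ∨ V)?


E = False, H = True, V = False
Expression: (E ∨ H) ∧ (E ∨ V)
Step 1: E ∨ H = False OR True = True
Step 2: E ∨ V = False OR False = False
Step 3: (True) ∧ (False) = True AND False = False

False


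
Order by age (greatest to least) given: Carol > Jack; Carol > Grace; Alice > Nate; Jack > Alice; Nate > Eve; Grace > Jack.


Constraints: Carol > Jack; Carol > Grace; Alice > Nate; Jack > Alice; Nate > Eve; Grace > Jack
Method: at each step, the next-highest is the one remaining person who never appears on the smaller side of a constraint between remaining people.
  Step 1: remaining {Nate, Carol, Jack, Eve, Grace, Alice}; on the smaller side: {Nate, Jack, Eve, Grace, Alice} → Carol is next (Carol > Jack; Carol > Grace).
  Step 2: remaining {Nate, Jack, Eve, Grace, Alice}; on the smaller side: {Nate, Jack, Eve, Alice} → Grace is next (Grace > Jack).
  Step 3: remaining {Nate, Jack, Eve, Alice}; on the smaller side: {Nate, Eve, Alice} → Jack is next (Jack > Alice).
  Step 4: remaining {Nate, Eve, Alice}; on the smaller side: {Nate, Eve} → Alice is next (Alice > Nate).
  Step 5: remaining {Nate, Eve}; on the smaller side: {Eve} → Nate is next (Nate > Eve).
  Step 6: only Eve remains → lowest.
Final ranking (highest to lowest):

Carol > Grace > Jack > Alice > Nate > Eve


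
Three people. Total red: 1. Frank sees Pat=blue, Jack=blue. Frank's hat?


Total red = 1, seen red = 0
Own red = 1 - 0 = 1
Frank's hat is red.

red


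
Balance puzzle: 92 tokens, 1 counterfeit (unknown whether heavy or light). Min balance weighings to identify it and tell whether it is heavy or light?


Let n = 92. 184 possibilities (n tokens × lighter/heavier); each weighing has 3 outcomes.
Bound for k weighings: say the first weighing puts j tokens on each pan. If it tips, the 2j weighed tokens remain suspects (each with a known direction) and k-1 weighings give 3^(k-1) outcomes; 3^(k-1) is odd, so 2j ≤ 3^(k-1) - 1. If it balances, the n - 2j unweighed tokens remain with direction unknown: 2(n - 2j) ≤ 3^(k-1) - 1 by the same parity argument. Adding, n ≤ (3^(k-1) - 1) + (3^(k-1) - 1)/2 = (3^k - 3)/2, and the classical three-group strategy achieves this (3 tokens in 2 weighings, 12 in 3, 39 in 4, 120 in 5).
So we need the smallest k with (3^k - 3)/2 ≥ 92.
k = 4: (3^4 - 3)/2 = 39 < 92 ✗
k = 5: (3^5 - 3)/2 = 120 ≥ 92 ✓

5


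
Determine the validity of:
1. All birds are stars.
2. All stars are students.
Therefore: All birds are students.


Premise 1: All birds are stars.
Premise 2: All stars are students.
Conclusion: All birds are students.
Barbara syllogism (AAA-1): All A are B, All B are C → All A are C.
Middle term (stars) distributed in premise 2.

Valid


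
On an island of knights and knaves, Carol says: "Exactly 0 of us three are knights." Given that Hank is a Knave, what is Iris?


Carol claims exactly 0 knights among Carol, Hank, Iris.
Given: Hank is a Knave.

Case 1: Carol is a Knight (tells truth)
  Then exactly 0 of the three are knights.
  Counting Carol, Hank: 1 knight(s) so far. Need -1 more → impossible.
Case 2: Carol is a Knave (lies)
  Then the count is NOT 0.
  If Iris = Knave, count = 0 = 0 → claim would be true, contradicts lie.
  If Iris = Knight, count = 1 ≠ 0 → lie confirmed ✓

Iris is a Knight.

Knight


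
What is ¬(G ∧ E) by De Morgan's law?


De Morgan's law: ¬(P ∧ Q) ≡ ¬P ∨ ¬Q
¬(G ∧ E) = ¬G ∨ ¬E

¬G ∨ ¬E


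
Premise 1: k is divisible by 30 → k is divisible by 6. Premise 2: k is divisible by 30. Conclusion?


Modus ponens: P → Q, P ⊢ Q
P: k is divisible by 30
Q: k is divisible by 6
We have P → Q and P is true.
By modus ponens, Q must be true.

k is divisible by 6


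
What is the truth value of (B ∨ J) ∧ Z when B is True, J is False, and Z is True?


B = True, J = False, Z = True
Step 1: B ∨ J = True OR False = True
Step 2: True ∧ Z = True AND True = True
OR is true when at least one operand is true; AND requires both.

True


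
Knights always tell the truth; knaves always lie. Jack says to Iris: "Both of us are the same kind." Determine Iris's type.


Jack says: "Both of us are the same kind."
Case 1: Jack is a Knight (truth-teller)
  Statement is true → they ARE the same → Iris is also a Knight
Case 2: Jack is a Knave (liar)
  Statement is false → they are NOT the same → Iris is a Knight
In both cases, Iris is a Knight.

Knight


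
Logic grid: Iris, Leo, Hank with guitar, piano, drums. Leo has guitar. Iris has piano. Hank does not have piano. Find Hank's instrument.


From clues:
  Iris → piano
  Leo → guitar
By elimination, Hank gets the remaining.

drums


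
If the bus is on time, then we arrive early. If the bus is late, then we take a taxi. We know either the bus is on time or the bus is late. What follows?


Constructive dilemma: (P → Q) ∧ (R → S), P ∨ R ⊢ Q ∨ S
Premise 1: the bus is on time → we arrive early
Premise 2: the bus is late → we take a taxi
Premise 3: the bus is on time ∨ the bus is late
Case 1: Assuming the bus is on time, then by Premise 1, we arrive early.
Case 2: Assuming the bus is late, then by Premise 2, we take a taxi.
Since one of the bus is on time or the bus is late must hold, we get we arrive early or we take a taxi.

We arrive early or we take a taxi.


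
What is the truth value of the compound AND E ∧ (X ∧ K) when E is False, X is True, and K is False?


E = False, X = True, K = False
Step 1: X ∧ K = True AND False = False
Step 2: E ∧ False = False AND False = False
AND is true only when ALL operands are true.

False


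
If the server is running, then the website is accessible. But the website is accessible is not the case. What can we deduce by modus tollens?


Modus tollens: P → Q, ¬Q ⊢ ¬P
P: the server is running
Q: the website is accessible
We have P → Q and Q is false.
By modus tollens, P must be false.

It is not the case that the server is running


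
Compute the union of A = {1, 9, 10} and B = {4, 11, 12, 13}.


A = {1, 9, 10}
B = {4, 11, 12, 13}
Operation: union
All elements combined: 1, 4, 9, 10, 11, 12, 13

{1, 4, 9, 10, 11, 12, 13}


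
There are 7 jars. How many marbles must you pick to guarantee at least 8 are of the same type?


Pigeonhole: to guarantee k in one of n categories, need (k-1)×n + 1.
k = 8, n = 7
Minimum = (8-1) × 7 + 1 = 7 × 7 + 1

50


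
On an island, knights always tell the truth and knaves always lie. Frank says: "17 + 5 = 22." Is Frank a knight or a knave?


Statement: "17 + 5 = 22."
Actual: 17 + 5 = 22
Claimed: 22
Statement is TRUE → Frank tells the truth → Knight

Knight


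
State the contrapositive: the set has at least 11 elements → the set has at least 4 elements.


Original: If the set has at least 11 elements, then the set has at least 4 elements
Contrapositive: If ¬Q, then ¬P
Negate Q: not (the set has at least 4 elements)
Negate P: not (the set has at least 11 elements)

If not (the set has at least 4 elements), then not (the set has at least 11 elements).


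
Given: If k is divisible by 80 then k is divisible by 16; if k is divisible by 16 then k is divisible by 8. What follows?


Hypothetical syllogism: P → Q, Q → R ⊢ P → R
Premise 1: k is divisible by 80 → k is divisible by 16
Premise 2: k is divisible by 16 → k is divisible by 8
Chain the implications: the middle term (k is divisible by 16) links the two.
Conclusion: If k is divisible by 80, then k is divisible by 8.

If k is divisible by 80, then k is divisible by 8.


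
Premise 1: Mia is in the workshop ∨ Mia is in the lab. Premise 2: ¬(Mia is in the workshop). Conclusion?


Disjunctive syllogism: P ∨ Q, ¬P ⊢ Q
Disjunction: Mia is in the workshop ∨ Mia is in the lab
We know it is not the case that Mia is in the workshop.
By disjunctive syllogism, the other disjunct must be true.

Mia is in the lab


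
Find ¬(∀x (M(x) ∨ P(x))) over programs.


Original: ∀x (M(x) ∨ P(x))
Rule: ¬∀→∃, ¬∃→∀, negate predicate.
Negation: ∃x (¬M(x) ∧ ¬P(x))

∃x (¬M(x) ∧ ¬P(x))


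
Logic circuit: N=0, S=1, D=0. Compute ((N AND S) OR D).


N AND S = 0&1 = 0
0 OR 0 = 0

0


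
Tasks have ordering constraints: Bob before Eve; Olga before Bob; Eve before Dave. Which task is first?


Constraints: Bob before Eve; Olga before Bob; Eve before Dave
The first task can have nothing scheduled before it, so it must never appear on the right of a 'before'.
Tasks appearing after some 'before': Eve, Bob, Dave.
The only task not in that list is Olga → it is first.

Olga
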